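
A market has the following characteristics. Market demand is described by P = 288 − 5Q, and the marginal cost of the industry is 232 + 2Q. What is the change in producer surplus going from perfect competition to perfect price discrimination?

Producer surplus rises by 160

Under competition P = MC: 288 − 5Q = 232 + 2Q ⇒ Q = 8, P = 248.
PS = P·Q − VC(Q) = 248·8 − (232·8 + ½·2·8²) = 64.
Under first-degree price discrimination the firm charges each unit its demand price and produces up to where P = MC, i.e. Q = 8. Consumer surplus is zero; producer surplus equals total surplus.
PS = ½·(288 − 232)·8 = 224.
Change in producer surplus: 224 − 64 = 160.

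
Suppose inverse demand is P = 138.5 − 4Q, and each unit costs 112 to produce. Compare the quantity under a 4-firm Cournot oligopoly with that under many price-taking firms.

Cournot: Q = 5.3; Competition: Q = 6.625

Cournot with 4 identical firms: the symmetric best-response condition is 138.5 − 20q = 112. Each firm produces q = 1.325, total output Q = 5.3, price P = 117.3.
Under competition P = MC = 112, so Q = (138.5 − 112)/4 = 6.625.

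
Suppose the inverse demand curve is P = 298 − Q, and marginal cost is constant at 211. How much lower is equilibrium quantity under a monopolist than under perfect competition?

Q falls by 43.5

Perfect competition: P = MC = 211, so 298 − Q = 211 and Q = 87.
A monopolist chooses Q where MR = MC. MR = 298 − 2Q; setting this equal to 211 gives Q = 43.5 and P = 254.5.
Change in equilibrium quantity: 43.5 − 87 = −43.5.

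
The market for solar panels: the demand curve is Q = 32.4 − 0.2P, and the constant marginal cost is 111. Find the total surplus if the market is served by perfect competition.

TS = 260.1

Inverting demand: P = 162 − 5Q.
Perfect competition: P = MC = 111, so 162 − 5Q = 111 and Q = 10.2.
CS = ½·(162 − 111)·10.2 = 260.1; PS = (111 − 111)·10.2 = 0; TS = 260.1.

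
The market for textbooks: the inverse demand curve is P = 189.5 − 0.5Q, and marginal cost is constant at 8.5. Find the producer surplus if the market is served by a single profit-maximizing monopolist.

PS = 16380.5

The monopolist equates marginal revenue to marginal cost: 189.5 − Q = 8.5, so Q = 181. From demand, P = 99.
PS = (99 − 8.5)·181 = 16380.5.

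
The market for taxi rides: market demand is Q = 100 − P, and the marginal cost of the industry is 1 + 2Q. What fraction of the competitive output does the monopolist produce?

Inverting demand: P = 100 − Q.
A monopolist chooses Q where MR = MC. MR = 100 − 2Q; setting this equal to 1 + 2Q gives Q = 24.75 and P = 75.25.
Under competition P = MC: 100 − Q = 1 + 2Q ⇒ Q = 33, P = 67.
Ratio Q_m/Q_c = 24.75/33 = 0.75.

Q_m/Q_c = 0.75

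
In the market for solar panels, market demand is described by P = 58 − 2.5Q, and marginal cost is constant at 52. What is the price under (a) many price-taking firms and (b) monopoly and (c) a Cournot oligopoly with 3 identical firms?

Competition: P = 52; Monopoly: P = 55; Cournot: P = 53.5

Perfect competition: P = MC = 52, so 58 − 2.5Q = 52 and Q = 2.4.
The monopolist equates marginal revenue to marginal cost: 58 − 5Q = 52, so Q = 1.2. From demand, P = 55.
In a 3-firm Cournot equilibrium, symmetry and the first-order condition give q = (58 − 52)/(10) = 0.6. So Q = 1.8 and P = 53.5.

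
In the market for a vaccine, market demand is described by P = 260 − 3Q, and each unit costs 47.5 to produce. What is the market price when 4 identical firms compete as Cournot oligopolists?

In a 4-firm Cournot equilibrium, symmetry and the first-order condition give q = (260 − 47.5)/(15) = 85/6. So Q = 170/3 and P = 90.

P = 90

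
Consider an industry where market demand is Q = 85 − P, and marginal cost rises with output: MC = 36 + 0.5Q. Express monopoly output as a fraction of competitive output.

Inverting demand: P = 85 − Q.
Monopoly sets MR = MC: 85 − 2Q = 36 + 0.5Q ⇒ Q = 19.6, P = 85 − 19.6 = 65.4.
Under competition P = MC: 85 − Q = 36 + 0.5Q ⇒ Q = 98/3, P = 157/3.
Ratio Q_m/Q_c = 19.6/(98/3) = 0.6.

Q_m/Q_c = 0.6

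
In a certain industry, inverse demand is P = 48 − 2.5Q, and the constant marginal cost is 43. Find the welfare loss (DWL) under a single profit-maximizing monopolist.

Competitive firms price at marginal cost: P = 43, giving Q = 2.
A monopolist chooses Q where MR = MC. MR = 48 − 5Q; setting this equal to 43 gives Q = 1 and P = 45.5.
DWL is the triangle between Q = 1 and Q = 2: ½·(2 − 1)·(45.5 − 43) = 1.25.

DWL = 1.25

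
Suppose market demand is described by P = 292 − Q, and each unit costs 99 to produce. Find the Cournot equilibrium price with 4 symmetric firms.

In a 4-firm Cournot equilibrium, symmetry and the first-order condition give q = (292 − 99)/(5) = 38.6. So Q = 154.4 and P = 137.6.

P = 137.6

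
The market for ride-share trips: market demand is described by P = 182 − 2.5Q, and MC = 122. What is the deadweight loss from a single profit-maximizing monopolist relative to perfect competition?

Competitive firms price at marginal cost: P = 122, giving Q = 24.
A monopolist chooses Q where MR = MC. MR = 182 − 5Q; setting this equal to 122 gives Q = 12 and P = 152.
DWL is the triangle between Q = 12 and Q = 24: ½·(24 − 12)·(152 − 122) = 180.

DWL = 180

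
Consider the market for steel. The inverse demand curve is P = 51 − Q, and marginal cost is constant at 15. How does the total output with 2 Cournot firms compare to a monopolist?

Cournot: Q = 24; Monopoly: Q = 18

With 2 symmetric Cournot firms, each firm's FOC gives 51 − 3q = 15, so q = 12, Q = 2·12 = 24, and P = 27.
A monopolist chooses Q where MR = MC. MR = 51 − 2Q; setting this equal to 15 gives Q = 18 and P = 33.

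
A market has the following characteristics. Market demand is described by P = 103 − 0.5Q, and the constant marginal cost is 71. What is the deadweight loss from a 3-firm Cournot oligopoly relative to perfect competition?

Perfect competition: P = MC = 71, so 103 − 0.5Q = 71 and Q = 64.
Cournot with 3 identical firms: the symmetric best-response condition is 103 − 2q = 71. Each firm produces q = 16, total output Q = 48, price P = 79.
DWL is the triangle between Q = 48 and Q = 64: ½·(64 − 48)·(79 − 71) = 64.

DWL = 64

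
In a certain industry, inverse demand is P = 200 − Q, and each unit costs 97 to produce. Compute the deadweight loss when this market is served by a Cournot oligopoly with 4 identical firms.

DWL = 212.18

Perfect competition: P = MC = 97, so 200 − Q = 97 and Q = 103.
In a 4-firm Cournot equilibrium, symmetry and the first-order condition give q = (200 − 97)/(5) = 20.6. So Q = 82.4 and P = 117.6.
DWL is the triangle between Q = 82.4 and Q = 103: ½·(103 − 82.4)·(117.6 − 97) = 212.18.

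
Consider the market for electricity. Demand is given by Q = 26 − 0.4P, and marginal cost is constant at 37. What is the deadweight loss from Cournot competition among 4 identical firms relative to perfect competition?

DWL = 6.272

Inverting demand: P = 65 − 2.5Q.
Competitive firms price at marginal cost: P = 37, giving Q = 11.2.
With 4 symmetric Cournot firms, each firm's FOC gives 65 − 12.5q = 37, so q = 2.24, Q = 4·2.24 = 8.96, and P = 42.6.
DWL is the triangle between Q = 8.96 and Q = 11.2: ½·(11.2 − 8.96)·(42.6 − 37) = 6.272.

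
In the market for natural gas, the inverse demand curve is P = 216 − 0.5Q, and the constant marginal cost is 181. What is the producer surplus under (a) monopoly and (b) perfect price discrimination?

The monopolist equates marginal revenue to marginal cost: 216 − Q = 181, so Q = 35. From demand, P = 198.5.
PS = (198.5 − 181)·35 = 612.5.
A perfectly discriminating monopolist sells every unit with P(Q) ≥ MC(Q), so output equals the competitive quantity Q = 70. Each buyer pays their reservation price, so CS = 0 and the firm captures all surplus.
PS = ½·(216 − 181)·70 = 1225.

Monopoly: PS = 612.5; Perfect PD: PS = 1225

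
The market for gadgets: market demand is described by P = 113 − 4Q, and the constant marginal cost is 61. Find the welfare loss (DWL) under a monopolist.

DWL = 84.5

Under competition P = MC = 61, so Q = (113 − 61)/4 = 13.
Monopoly sets MR = MC: 113 − 8Q = 61 ⇒ Q = 6.5, P = 113 − 4·6.5 = 87.
DWL is the triangle between Q = 6.5 and Q = 13: ½·(13 − 6.5)·(87 − 61) = 84.5.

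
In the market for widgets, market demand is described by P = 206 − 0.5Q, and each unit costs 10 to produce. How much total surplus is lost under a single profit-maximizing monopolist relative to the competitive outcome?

Competitive firms price at marginal cost: P = 10, giving Q = 392.
A monopolist chooses Q where MR = MC. MR = 206 − Q; setting this equal to 10 gives Q = 196 and P = 108.
DWL is the triangle between Q = 196 and Q = 392: ½·(392 − 196)·(108 − 10) = 9604.

DWL = 9604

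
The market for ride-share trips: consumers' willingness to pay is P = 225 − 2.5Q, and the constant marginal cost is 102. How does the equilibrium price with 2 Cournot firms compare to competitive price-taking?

In a 2-firm Cournot equilibrium, symmetry and the first-order condition give q = (225 − 102)/(7.5) = 16.4. So Q = 32.8 and P = 143.
Competitive firms price at marginal cost: P = 102, giving Q = 49.2.

Cournot: P = 143; Competition: P = 102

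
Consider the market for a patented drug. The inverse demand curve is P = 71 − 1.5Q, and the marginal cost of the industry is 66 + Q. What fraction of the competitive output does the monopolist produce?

Q_m/Q_c = 0.625

Monopoly sets MR = MC: 71 − 3Q = 66 + Q ⇒ Q = 1.25, P = 71 − 1.5·1.25 = 69.125.
Under competition P = MC: 71 − 1.5Q = 66 + Q ⇒ Q = 2, P = 68.
Ratio Q_m/Q_c = 1.25/2 = 0.625.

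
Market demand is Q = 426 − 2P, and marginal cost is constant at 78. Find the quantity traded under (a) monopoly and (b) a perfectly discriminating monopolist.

Inverting demand: P = 213 − 0.5Q.
The monopolist equates marginal revenue to marginal cost: 213 − Q = 78, so Q = 135. From demand, P = 145.5.
Under first-degree price discrimination the firm charges each unit its demand price and produces up to where P = MC, i.e. Q = 270. Consumer surplus is zero; producer surplus equals total surplus.

Monopoly: Q = 135; Perfect PD: Q = 270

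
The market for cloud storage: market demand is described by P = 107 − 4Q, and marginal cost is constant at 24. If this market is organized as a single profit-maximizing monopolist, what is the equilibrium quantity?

Q = 10.375

Monopoly sets MR = MC: 107 − 8Q = 24 ⇒ Q = 10.375, P = 107 − 4·10.375 = 65.5.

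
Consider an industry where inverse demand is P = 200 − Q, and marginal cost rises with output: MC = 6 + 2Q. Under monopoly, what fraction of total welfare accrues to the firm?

PS/TS = 0.8

Monopoly sets MR = MC: 200 − 2Q = 6 + 2Q ⇒ Q = 48.5, P = 200 − 48.5 = 151.5.
CS = ½·(200 − 151.5)·48.5 = 1176.125.
PS = P·Q − VC(Q) = 151.5·48.5 − (6·48.5 + ½·2·48.5²) = 4704.5.
Share captured = PS/TS = 4704.5/5880.625 = 0.8.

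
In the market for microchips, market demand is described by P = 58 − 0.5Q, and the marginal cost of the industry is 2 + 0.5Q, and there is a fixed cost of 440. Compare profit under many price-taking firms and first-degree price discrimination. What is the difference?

Competitive equilibrium sets price equal to marginal cost: 58 − 0.5Q = 2 + 0.5Q, so Q = 56 and P = 30.
Profit = 30·56 − (2·56 + ½·0.5·56²) − 440 = 344.
A perfectly discriminating monopolist sells every unit with P(Q) ≥ MC(Q), so output equals the competitive quantity Q = 56. Each buyer pays their reservation price, so CS = 0 and the firm captures all surplus.
PS equals the full surplus area, 1568. Profit = 1568 − 440 = 1128.
Change in profit: 1128 − 344 = 784.

π rises by 784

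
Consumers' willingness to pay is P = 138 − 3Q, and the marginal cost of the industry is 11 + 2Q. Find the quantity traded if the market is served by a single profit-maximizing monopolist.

Q = 15.875

A monopolist chooses Q where MR = MC. MR = 138 − 6Q; setting this equal to 11 + 2Q gives Q = 15.875 and P = 90.375.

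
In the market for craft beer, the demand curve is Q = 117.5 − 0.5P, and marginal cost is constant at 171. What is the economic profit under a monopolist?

Profit = 512

Inverting demand: P = 235 − 2Q.
The monopolist equates marginal revenue to marginal cost: 235 − 4Q = 171, so Q = 16. From demand, P = 203.
Profit = (203 − 171)·16 = 512.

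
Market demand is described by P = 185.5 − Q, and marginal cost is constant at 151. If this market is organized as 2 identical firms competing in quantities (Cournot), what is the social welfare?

TS = 529

In a 2-firm Cournot equilibrium, symmetry and the first-order condition give q = (185.5 − 151)/(3) = 11.5. So Q = 23 and P = 162.5.
CS = ½·(185.5 − 162.5)·23 = 264.5; PS = (162.5 − 151)·23 = 264.5; TS = 529.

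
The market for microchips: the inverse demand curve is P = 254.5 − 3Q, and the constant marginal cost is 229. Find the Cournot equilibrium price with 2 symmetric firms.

With 2 symmetric Cournot firms, each firm's FOC gives 254.5 − 9q = 229, so q = 17/6, Q = 2·17/6 = 17/3, and P = 237.5.

P = 237.5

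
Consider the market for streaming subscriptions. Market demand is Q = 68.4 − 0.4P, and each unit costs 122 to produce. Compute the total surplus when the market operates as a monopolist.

TS = 360.15

Inverting demand: P = 171 − 2.5Q.
Monopoly sets MR = MC: 171 − 5Q = 122 ⇒ Q = 9.8, P = 171 − 2.5·9.8 = 146.5.
CS = ½·(171 − 146.5)·9.8 = 120.05; PS = (146.5 − 122)·9.8 = 240.1; TS = 360.15.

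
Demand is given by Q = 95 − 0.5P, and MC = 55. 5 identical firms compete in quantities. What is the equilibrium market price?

P = 77.5

Inverting demand: P = 190 − 2Q.
With 5 symmetric Cournot firms, each firm's FOC gives 190 − 12q = 55, so q = 11.25, Q = 5·11.25 = 56.25, and P = 77.5.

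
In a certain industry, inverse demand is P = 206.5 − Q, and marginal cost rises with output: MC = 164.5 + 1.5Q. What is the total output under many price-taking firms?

Q = 16.8

Under competition P = MC: 206.5 − Q = 164.5 + 1.5Q ⇒ Q = 16.8, P = 189.7.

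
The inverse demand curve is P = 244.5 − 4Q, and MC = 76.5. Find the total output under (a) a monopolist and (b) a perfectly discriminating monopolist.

Monopoly: Q = 21; Perfect PD: Q = 42

A monopolist chooses Q where MR = MC. MR = 244.5 − 8Q; setting this equal to 76.5 gives Q = 21 and P = 160.5.
With perfect price discrimination, output is the efficient level Q = 42 (where demand meets MC), but every buyer pays their willingness to pay: CS = 0 and PS = total surplus.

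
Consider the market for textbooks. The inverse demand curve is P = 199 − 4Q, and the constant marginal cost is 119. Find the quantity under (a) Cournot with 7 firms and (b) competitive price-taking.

In a 7-firm Cournot equilibrium, symmetry and the first-order condition give q = (199 − 119)/(32) = 2.5. So Q = 17.5 and P = 129.
Perfect competition: P = MC = 119, so 199 − 4Q = 119 and Q = 20.

Cournot: Q = 17.5; Competition: Q = 20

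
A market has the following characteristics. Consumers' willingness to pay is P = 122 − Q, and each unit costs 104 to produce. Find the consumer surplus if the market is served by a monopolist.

CS = 40.5

A monopolist chooses Q where MR = MC. MR = 122 − 2Q; setting this equal to 104 gives Q = 9 and P = 113.
CS = ½·(122 − 113)·9 = 40.5.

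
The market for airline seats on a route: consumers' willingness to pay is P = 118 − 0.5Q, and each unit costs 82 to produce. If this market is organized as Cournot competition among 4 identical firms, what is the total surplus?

In a 4-firm Cournot equilibrium, symmetry and the first-order condition give q = (118 − 82)/(2.5) = 14.4. So Q = 57.6 and P = 89.2.
CS = ½·(118 − 89.2)·57.6 = 829.44; PS = (89.2 − 82)·57.6 = 414.72; TS = 1244.16.

TS = 1244.16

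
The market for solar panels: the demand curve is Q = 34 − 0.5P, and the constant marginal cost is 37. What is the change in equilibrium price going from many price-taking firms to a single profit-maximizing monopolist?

Equilibrium price rises by 15.5

Inverting demand: P = 68 − 2Q.
Under competition P = MC = 37, so Q = (68 − 37)/2 = 15.5.
The monopolist equates marginal revenue to marginal cost: 68 − 4Q = 37, so Q = 7.75. From demand, P = 52.5.
Change in equilibrium price: 52.5 − 37 = 15.5.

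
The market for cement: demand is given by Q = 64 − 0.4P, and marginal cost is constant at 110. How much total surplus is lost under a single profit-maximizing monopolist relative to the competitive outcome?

Inverting demand: P = 160 − 2.5Q.
Perfect competition: P = MC = 110, so 160 − 2.5Q = 110 and Q = 20.
The monopolist equates marginal revenue to marginal cost: 160 − 5Q = 110, so Q = 10. From demand, P = 135.
DWL is the triangle between Q = 10 and Q = 20: ½·(20 − 10)·(135 − 110) = 125.

DWL = 125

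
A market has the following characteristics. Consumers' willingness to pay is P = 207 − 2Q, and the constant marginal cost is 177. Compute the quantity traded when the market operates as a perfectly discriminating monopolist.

Q = 15

With perfect price discrimination, output is the efficient level Q = 15 (where demand meets MC), but every buyer pays their willingness to pay: CS = 0 and PS = total surplus.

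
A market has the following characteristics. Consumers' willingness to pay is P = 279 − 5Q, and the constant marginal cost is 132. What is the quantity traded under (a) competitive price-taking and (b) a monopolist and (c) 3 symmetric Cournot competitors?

Under competition P = MC = 132, so Q = (279 − 132)/5 = 29.4.
The monopolist equates marginal revenue to marginal cost: 279 − 10Q = 132, so Q = 14.7. From demand, P = 205.5.
Cournot with 3 identical firms: the symmetric best-response condition is 279 − 20q = 132. Each firm produces q = 7.35, total output Q = 22.05, price P = 168.75.

Competition: Q = 29.4; Monopoly: Q = 14.7; Cournot: Q = 22.05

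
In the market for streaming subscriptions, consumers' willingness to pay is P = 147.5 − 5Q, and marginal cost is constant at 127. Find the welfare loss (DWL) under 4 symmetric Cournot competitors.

DWL = 1.681

Competitive firms price at marginal cost: P = 127, giving Q = 4.1.
Cournot with 4 identical firms: the symmetric best-response condition is 147.5 − 25q = 127. Each firm produces q = 0.82, total output Q = 3.28, price P = 131.1.
DWL is the triangle between Q = 3.28 and Q = 4.1: ½·(4.1 − 3.28)·(131.1 − 127) = 1.681.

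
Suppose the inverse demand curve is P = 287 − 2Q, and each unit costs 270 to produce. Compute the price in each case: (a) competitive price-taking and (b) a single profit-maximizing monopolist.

Competition: P = 270; Monopoly: P = 278.5

Perfect competition: P = MC = 270, so 287 − 2Q = 270 and Q = 8.5.
The monopolist equates marginal revenue to marginal cost: 287 − 4Q = 270, so Q = 4.25. From demand, P = 278.5.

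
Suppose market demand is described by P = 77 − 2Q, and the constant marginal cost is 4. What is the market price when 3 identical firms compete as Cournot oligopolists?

In a 3-firm Cournot equilibrium, symmetry and the first-order condition give q = (77 − 4)/(8) = 9.125. So Q = 27.375 and P = 22.25.

P = 22.25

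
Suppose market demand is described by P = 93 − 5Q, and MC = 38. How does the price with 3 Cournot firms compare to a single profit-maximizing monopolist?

Cournot: P = 51.75; Monopoly: P = 65.5

In a 3-firm Cournot equilibrium, symmetry and the first-order condition give q = (93 − 38)/(20) = 2.75. So Q = 8.25 and P = 51.75.
The monopolist equates marginal revenue to marginal cost: 93 − 10Q = 38, so Q = 5.5. From demand, P = 65.5.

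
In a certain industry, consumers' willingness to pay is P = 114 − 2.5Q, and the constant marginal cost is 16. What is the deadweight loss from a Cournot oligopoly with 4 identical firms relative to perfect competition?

DWL = 76.832

Competitive firms price at marginal cost: P = 16, giving Q = 39.2.
In a 4-firm Cournot equilibrium, symmetry and the first-order condition give q = (114 − 16)/(12.5) = 7.84. So Q = 31.36 and P = 35.6.
DWL is the triangle between Q = 31.36 and Q = 39.2: ½·(39.2 − 31.36)·(35.6 − 16) = 76.832.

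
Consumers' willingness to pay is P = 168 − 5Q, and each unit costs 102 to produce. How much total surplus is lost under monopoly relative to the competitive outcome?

DWL = 108.9

Under competition P = MC = 102, so Q = (168 − 102)/5 = 13.2.
A monopolist chooses Q where MR = MC. MR = 168 − 10Q; setting this equal to 102 gives Q = 6.6 and P = 135.
DWL is the triangle between Q = 6.6 and Q = 13.2: ½·(13.2 − 6.6)·(135 − 102) = 108.9.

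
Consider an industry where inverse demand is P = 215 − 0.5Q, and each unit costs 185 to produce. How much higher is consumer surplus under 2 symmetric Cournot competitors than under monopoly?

Monopoly sets MR = MC: 215 − Q = 185 ⇒ Q = 30, P = 215 − 0.5·30 = 200.
CS = ½·(215 − 200)·30 = 225.
With 2 symmetric Cournot firms, each firm's FOC gives 215 − 1.5q = 185, so q = 20, Q = 2·20 = 40, and P = 195.
CS = ½·(215 − 195)·40 = 400.
Change in consumer surplus: 400 − 225 = 175.

CS rises by 175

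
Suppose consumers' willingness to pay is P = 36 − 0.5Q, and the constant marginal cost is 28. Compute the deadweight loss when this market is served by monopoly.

DWL = 16

Under competition P = MC = 28, so Q = (36 − 28)/0.5 = 16.
A monopolist chooses Q where MR = MC. MR = 36 − Q; setting this equal to 28 gives Q = 8 and P = 32.
DWL is the triangle between Q = 8 and Q = 16: ½·(16 − 8)·(32 − 28) = 16.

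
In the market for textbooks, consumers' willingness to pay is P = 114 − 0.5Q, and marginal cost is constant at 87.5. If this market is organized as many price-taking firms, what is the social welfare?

TS = 702.25

Competitive firms price at marginal cost: P = 87.5, giving Q = 53.
CS = ½·(114 − 87.5)·53 = 702.25; PS = (87.5 − 87.5)·53 = 0; TS = 702.25.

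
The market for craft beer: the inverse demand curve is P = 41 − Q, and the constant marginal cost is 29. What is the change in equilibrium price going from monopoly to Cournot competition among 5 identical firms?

The monopolist equates marginal revenue to marginal cost: 41 − 2Q = 29, so Q = 6. From demand, P = 35.
Cournot with 5 identical firms: the symmetric best-response condition is 41 − 6q = 29. Each firm produces q = 2, total output Q = 10, price P = 31.
Change in equilibrium price: 31 − 35 = −4.

P falls by 4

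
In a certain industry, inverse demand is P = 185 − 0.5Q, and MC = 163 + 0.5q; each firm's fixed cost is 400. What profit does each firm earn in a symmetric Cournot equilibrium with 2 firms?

π_i = −309.25

With 2 symmetric Cournot firms, each firm's FOC gives 185 − 1.5q = 163 + 0.5q, so q = 11, Q = 2·11 = 22, and P = 174.
Each firm's profit = 174·11 − (163·11 + ½·0.5·11²) − 400 = −309.25.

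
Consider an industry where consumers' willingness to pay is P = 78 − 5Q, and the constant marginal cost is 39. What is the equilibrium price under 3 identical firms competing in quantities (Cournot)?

In a 3-firm Cournot equilibrium, symmetry and the first-order condition give q = (78 − 39)/(20) = 1.95. So Q = 5.85 and P = 48.75.

P = 48.75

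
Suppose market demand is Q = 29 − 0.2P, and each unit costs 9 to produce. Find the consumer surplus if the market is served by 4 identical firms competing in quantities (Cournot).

Inverting demand: P = 145 − 5Q.
Cournot with 4 identical firms: the symmetric best-response condition is 145 − 25q = 9. Each firm produces q = 5.44, total output Q = 21.76, price P = 36.2.
CS = ½·(145 − 36.2)·21.76 = 1183.744.

CS = 1183.744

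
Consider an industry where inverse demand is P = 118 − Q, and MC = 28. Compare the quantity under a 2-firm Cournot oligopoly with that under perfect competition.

In a 2-firm Cournot equilibrium, symmetry and the first-order condition give q = (118 − 28)/(3) = 30. So Q = 60 and P = 58.
Perfect competition: P = MC = 28, so 118 − Q = 28 and Q = 90.

Cournot: Q = 60; Competition: Q = 90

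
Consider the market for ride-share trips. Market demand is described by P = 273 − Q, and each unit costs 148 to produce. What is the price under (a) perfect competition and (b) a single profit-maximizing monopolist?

Competition: P = 148; Monopoly: P = 210.5

Under competition P = MC = 148, so Q = (273 − 148)/1 = 125.
The monopolist equates marginal revenue to marginal cost: 273 − 2Q = 148, so Q = 62.5. From demand, P = 210.5.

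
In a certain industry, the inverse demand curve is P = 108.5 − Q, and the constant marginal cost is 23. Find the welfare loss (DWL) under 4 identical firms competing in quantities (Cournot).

DWL = 146.205

Under competition P = MC = 23, so Q = (108.5 − 23)/1 = 85.5.
With 4 symmetric Cournot firms, each firm's FOC gives 108.5 − 5q = 23, so q = 17.1, Q = 4·17.1 = 68.4, and P = 40.1.
DWL is the triangle between Q = 68.4 and Q = 85.5: ½·(85.5 − 68.4)·(40.1 − 23) = 146.205.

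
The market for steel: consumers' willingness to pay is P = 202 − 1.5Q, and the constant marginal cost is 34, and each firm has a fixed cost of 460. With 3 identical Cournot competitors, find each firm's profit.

π_i = 716

In a 3-firm Cournot equilibrium, symmetry and the first-order condition give q = (202 − 34)/(6) = 28. So Q = 84 and P = 76.
Each firm's profit = (76 − 34)·28 − 460 = 716.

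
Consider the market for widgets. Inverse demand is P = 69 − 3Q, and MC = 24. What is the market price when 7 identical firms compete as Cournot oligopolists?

With 7 symmetric Cournot firms, each firm's FOC gives 69 − 24q = 24, so q = 1.875, Q = 7·1.875 = 13.125, and P = 29.625.

P = 29.625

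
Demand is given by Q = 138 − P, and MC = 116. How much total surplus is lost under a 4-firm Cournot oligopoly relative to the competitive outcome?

DWL = 9.68

Inverting demand: P = 138 − Q.
Competitive firms price at marginal cost: P = 116, giving Q = 22.
With 4 symmetric Cournot firms, each firm's FOC gives 138 − 5q = 116, so q = 4.4, Q = 4·4.4 = 17.6, and P = 120.4.
DWL is the triangle between Q = 17.6 and Q = 22: ½·(22 − 17.6)·(120.4 − 116) = 9.68.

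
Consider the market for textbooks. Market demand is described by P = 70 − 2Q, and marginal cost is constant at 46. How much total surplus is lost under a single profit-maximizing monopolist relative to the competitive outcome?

Under competition P = MC = 46, so Q = (70 − 46)/2 = 12.
The monopolist equates marginal revenue to marginal cost: 70 − 4Q = 46, so Q = 6. From demand, P = 58.
DWL is the triangle between Q = 6 and Q = 12: ½·(12 − 6)·(58 − 46) = 36.

DWL = 36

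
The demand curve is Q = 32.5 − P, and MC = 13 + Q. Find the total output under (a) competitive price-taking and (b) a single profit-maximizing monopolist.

Inverting demand: P = 32.5 − Q.
Under competition P = MC: 32.5 − Q = 13 + Q ⇒ Q = 9.75, P = 22.75.
Monopoly sets MR = MC: 32.5 − 2Q = 13 + Q ⇒ Q = 6.5, P = 32.5 − 6.5 = 26.

Competition: Q = 9.75; Monopoly: Q = 6.5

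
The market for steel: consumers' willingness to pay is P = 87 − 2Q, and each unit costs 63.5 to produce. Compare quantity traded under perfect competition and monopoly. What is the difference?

Perfect competition: P = MC = 63.5, so 87 − 2Q = 63.5 and Q = 11.75.
The monopolist equates marginal revenue to marginal cost: 87 − 4Q = 63.5, so Q = 5.875. From demand, P = 75.25.
Change in quantity traded: 5.875 − 11.75 = −5.875.

Quantity traded falls by 5.875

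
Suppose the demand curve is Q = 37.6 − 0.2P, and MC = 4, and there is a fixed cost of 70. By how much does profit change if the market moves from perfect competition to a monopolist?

Inverting demand: P = 188 − 5Q.
Competitive firms price at marginal cost: P = 4, giving Q = 36.8.
Profit = (4 − 4)·36.8 − 70 = −70.
Monopoly sets MR = MC: 188 − 10Q = 4 ⇒ Q = 18.4, P = 188 − 5·18.4 = 96.
Profit = (96 − 4)·18.4 − 70 = 1622.8.
Change in profit: 1622.8 − −70 = 1692.8.

π rises by 1692.8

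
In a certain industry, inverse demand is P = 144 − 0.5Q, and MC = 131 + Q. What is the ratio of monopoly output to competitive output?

Monopoly sets MR = MC: 144 − Q = 131 + Q ⇒ Q = 6.5, P = 144 − 0.5·6.5 = 140.75.
Competitive equilibrium sets price equal to marginal cost: 144 − 0.5Q = 131 + Q, so Q = 26/3 and P = 419/3.
Ratio Q_m/Q_c = 6.5/(26/3) = 0.75.

Q_m/Q_c = 0.75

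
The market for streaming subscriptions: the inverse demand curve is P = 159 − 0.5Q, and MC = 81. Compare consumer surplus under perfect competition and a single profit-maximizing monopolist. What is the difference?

CS falls by 4563

Perfect competition: P = MC = 81, so 159 − 0.5Q = 81 and Q = 156.
CS = ½·(159 − 81)·156 = 6084.
A monopolist chooses Q where MR = MC. MR = 159 − Q; setting this equal to 81 gives Q = 78 and P = 120.
CS = ½·(159 − 120)·78 = 1521.
Change in consumer surplus: 1521 − 6084 = −4563.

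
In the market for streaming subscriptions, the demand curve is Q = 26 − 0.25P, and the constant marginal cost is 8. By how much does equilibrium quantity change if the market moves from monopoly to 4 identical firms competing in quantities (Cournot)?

Inverting demand: P = 104 − 4Q.
The monopolist equates marginal revenue to marginal cost: 104 − 8Q = 8, so Q = 12. From demand, P = 56.
In a 4-firm Cournot equilibrium, symmetry and the first-order condition give q = (104 − 8)/(20) = 4.8. So Q = 19.2 and P = 27.2.
Change in equilibrium quantity: 19.2 − 12 = 7.2.

Q rises by 7.2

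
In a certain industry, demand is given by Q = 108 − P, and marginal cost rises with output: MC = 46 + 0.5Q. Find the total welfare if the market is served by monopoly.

Inverting demand: P = 108 − Q.
The monopolist equates marginal revenue to marginal cost: 108 − 2Q = 46 + 0.5Q, so Q = 24.8. From demand, P = 83.2.
CS = ½·(108 − 83.2)·24.8 = 307.52; PS = (83.2·24.8 − 46·24.8 − ½·0.5·24.8²) = 768.8; TS = 1076.32.

TS = 1076.32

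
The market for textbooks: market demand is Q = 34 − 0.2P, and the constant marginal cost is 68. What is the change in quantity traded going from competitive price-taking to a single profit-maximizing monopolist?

Inverting demand: P = 170 − 5Q.
Competitive firms price at marginal cost: P = 68, giving Q = 20.4.
Monopoly sets MR = MC: 170 − 10Q = 68 ⇒ Q = 10.2, P = 170 − 5·10.2 = 119.
Change in quantity traded: 10.2 − 20.4 = −10.2.

Quantity traded falls by 10.2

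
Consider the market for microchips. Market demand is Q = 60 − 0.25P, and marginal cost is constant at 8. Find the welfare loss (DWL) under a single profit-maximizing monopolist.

DWL = 1682

Inverting demand: P = 240 − 4Q.
Competitive firms price at marginal cost: P = 8, giving Q = 58.
Monopoly sets MR = MC: 240 − 8Q = 8 ⇒ Q = 29, P = 240 − 4·29 = 124.
DWL is the triangle between Q = 29 and Q = 58: ½·(58 − 29)·(124 − 8) = 1682.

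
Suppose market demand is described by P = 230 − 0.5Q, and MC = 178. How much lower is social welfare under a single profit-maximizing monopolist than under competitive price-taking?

Perfect competition: P = MC = 178, so 230 − 0.5Q = 178 and Q = 104.
CS = ½·(230 − 178)·104 = 2704; PS = (178 − 178)·104 = 0; TS = 2704.
A monopolist chooses Q where MR = MC. MR = 230 − Q; setting this equal to 178 gives Q = 52 and P = 204.
CS = ½·(230 − 204)·52 = 676; PS = (204 − 178)·52 = 1352; TS = 2028.
Change in social welfare: 2028 − 2704 = −676.

Social welfare falls by 676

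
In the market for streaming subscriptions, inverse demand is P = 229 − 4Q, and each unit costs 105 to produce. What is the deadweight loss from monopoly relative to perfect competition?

DWL = 480.5

Perfect competition: P = MC = 105, so 229 − 4Q = 105 and Q = 31.
A monopolist chooses Q where MR = MC. MR = 229 − 8Q; setting this equal to 105 gives Q = 15.5 and P = 167.
DWL is the triangle between Q = 15.5 and Q = 31: ½·(31 − 15.5)·(167 − 105) = 480.5.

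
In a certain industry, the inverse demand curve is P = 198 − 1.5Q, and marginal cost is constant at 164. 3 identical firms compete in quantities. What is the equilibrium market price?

With 3 symmetric Cournot firms, each firm's FOC gives 198 − 6q = 164, so q = 17/3, Q = 3·17/3 = 17, and P = 172.5.

P = 172.5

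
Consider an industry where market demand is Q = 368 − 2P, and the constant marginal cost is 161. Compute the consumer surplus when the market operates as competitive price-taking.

CS = 529

Inverting demand: P = 184 − 0.5Q.
Competitive firms price at marginal cost: P = 161, giving Q = 46.
CS = ½·(184 − 161)·46 = 529.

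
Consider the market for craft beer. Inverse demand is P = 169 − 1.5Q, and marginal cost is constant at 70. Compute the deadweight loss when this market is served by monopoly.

DWL = 816.75

Under competition P = MC = 70, so Q = (169 − 70)/1.5 = 66.
The monopolist equates marginal revenue to marginal cost: 169 − 3Q = 70, so Q = 33. From demand, P = 119.5.
DWL is the triangle between Q = 33 and Q = 66: ½·(66 − 33)·(119.5 − 70) = 816.75.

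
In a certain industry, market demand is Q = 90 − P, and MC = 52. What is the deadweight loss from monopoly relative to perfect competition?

Inverting demand: P = 90 − Q.
Under competition P = MC = 52, so Q = (90 − 52)/1 = 38.
The monopolist equates marginal revenue to marginal cost: 90 − 2Q = 52, so Q = 19. From demand, P = 71.
DWL is the triangle between Q = 19 and Q = 38: ½·(38 − 19)·(71 − 52) = 180.5.

DWL = 180.5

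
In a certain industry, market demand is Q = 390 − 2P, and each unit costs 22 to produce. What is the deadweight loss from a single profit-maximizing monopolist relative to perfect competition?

Inverting demand: P = 195 − 0.5Q.
Perfect competition: P = MC = 22, so 195 − 0.5Q = 22 and Q = 346.
Monopoly sets MR = MC: 195 − Q = 22 ⇒ Q = 173, P = 195 − 0.5·173 = 108.5.
DWL is the triangle between Q = 173 and Q = 346: ½·(346 − 173)·(108.5 − 22) = 7482.25.

DWL = 7482.25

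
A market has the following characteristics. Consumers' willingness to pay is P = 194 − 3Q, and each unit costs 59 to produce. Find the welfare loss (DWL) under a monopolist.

Competitive firms price at marginal cost: P = 59, giving Q = 45.
The monopolist equates marginal revenue to marginal cost: 194 − 6Q = 59, so Q = 22.5. From demand, P = 126.5.
DWL is the triangle between Q = 22.5 and Q = 45: ½·(45 − 22.5)·(126.5 − 59) = 759.375.

DWL = 759.375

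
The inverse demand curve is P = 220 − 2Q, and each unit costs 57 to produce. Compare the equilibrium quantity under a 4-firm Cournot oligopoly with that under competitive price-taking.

In a 4-firm Cournot equilibrium, symmetry and the first-order condition give q = (220 − 57)/(10) = 16.3. So Q = 65.2 and P = 89.6.
Under competition P = MC = 57, so Q = (220 − 57)/2 = 81.5.

Cournot: Q = 65.2; Competition: Q = 81.5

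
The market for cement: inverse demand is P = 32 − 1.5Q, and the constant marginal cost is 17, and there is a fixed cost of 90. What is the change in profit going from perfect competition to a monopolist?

Competitive firms price at marginal cost: P = 17, giving Q = 10.
Profit = (17 − 17)·10 − 90 = −90.
A monopolist chooses Q where MR = MC. MR = 32 − 3Q; setting this equal to 17 gives Q = 5 and P = 24.5.
Profit = (24.5 − 17)·5 − 90 = −52.5.
Change in profit: −52.5 − −90 = 37.5.

π rises by 37.5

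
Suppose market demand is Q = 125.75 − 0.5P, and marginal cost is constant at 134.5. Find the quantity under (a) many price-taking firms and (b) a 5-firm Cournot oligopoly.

Competition: Q = 58.5; Cournot: Q = 48.75

Inverting demand: P = 251.5 − 2Q.
Competitive firms price at marginal cost: P = 134.5, giving Q = 58.5.
Cournot with 5 identical firms: the symmetric best-response condition is 251.5 − 12q = 134.5. Each firm produces q = 9.75, total output Q = 48.75, price P = 154.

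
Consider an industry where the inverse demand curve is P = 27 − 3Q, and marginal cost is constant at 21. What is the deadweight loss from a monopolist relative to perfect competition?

DWL = 1.5

Under competition P = MC = 21, so Q = (27 − 21)/3 = 2.
The monopolist equates marginal revenue to marginal cost: 27 − 6Q = 21, so Q = 1. From demand, P = 24.
DWL is the triangle between Q = 1 and Q = 2: ½·(2 − 1)·(24 − 21) = 1.5.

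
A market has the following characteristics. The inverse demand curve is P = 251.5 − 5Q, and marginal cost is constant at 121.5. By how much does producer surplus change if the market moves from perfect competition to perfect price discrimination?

Producer surplus rises by 1690

Under competition P = MC = 121.5, so Q = (251.5 − 121.5)/5 = 26.
PS = (121.5 − 121.5)·26 = 0.
A perfectly discriminating monopolist sells every unit with P(Q) ≥ MC(Q), so output equals the competitive quantity Q = 26. Each buyer pays their reservation price, so CS = 0 and the firm captures all surplus.
PS = ½·(251.5 − 121.5)·26 = 1690.
Change in producer surplus: 1690 − 0 = 1690.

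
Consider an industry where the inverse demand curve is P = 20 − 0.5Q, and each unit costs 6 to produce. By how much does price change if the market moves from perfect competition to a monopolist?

P rises by 7

Perfect competition: P = MC = 6, so 20 − 0.5Q = 6 and Q = 28.
Monopoly sets MR = MC: 20 − Q = 6 ⇒ Q = 14, P = 20 − 0.5·14 = 13.
Change in price: 13 − 6 = 7.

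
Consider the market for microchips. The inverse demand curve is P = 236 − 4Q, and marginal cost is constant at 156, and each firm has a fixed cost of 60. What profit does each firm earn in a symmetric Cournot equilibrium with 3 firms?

Cournot with 3 identical firms: the symmetric best-response condition is 236 − 16q = 156. Each firm produces q = 5, total output Q = 15, price P = 176.
Each firm's profit = (176 − 156)·5 − 60 = 40.

π_i = 40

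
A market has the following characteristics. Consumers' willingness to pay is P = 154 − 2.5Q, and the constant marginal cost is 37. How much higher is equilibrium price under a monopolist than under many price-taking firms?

P rises by 58.5

Competitive firms price at marginal cost: P = 37, giving Q = 46.8.
Monopoly sets MR = MC: 154 − 5Q = 37 ⇒ Q = 23.4, P = 154 − 2.5·23.4 = 95.5.
Change in equilibrium price: 95.5 − 37 = 58.5.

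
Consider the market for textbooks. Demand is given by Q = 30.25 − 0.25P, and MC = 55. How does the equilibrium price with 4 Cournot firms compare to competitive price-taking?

Inverting demand: P = 121 − 4Q.
In a 4-firm Cournot equilibrium, symmetry and the first-order condition give q = (121 − 55)/(20) = 3.3. So Q = 13.2 and P = 68.2.
Under competition P = MC = 55, so Q = (121 − 55)/4 = 16.5.

Cournot: P = 68.2; Competition: P = 55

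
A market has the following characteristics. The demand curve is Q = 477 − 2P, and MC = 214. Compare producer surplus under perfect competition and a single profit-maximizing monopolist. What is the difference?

Inverting demand: P = 238.5 − 0.5Q.
Competitive firms price at marginal cost: P = 214, giving Q = 49.
PS = (214 − 214)·49 = 0.
A monopolist chooses Q where MR = MC. MR = 238.5 − Q; setting this equal to 214 gives Q = 24.5 and P = 226.25.
PS = (226.25 − 214)·24.5 = 300.125.
Change in producer surplus: 300.125 − 0 = 300.125.

Producer surplus rises by 300.125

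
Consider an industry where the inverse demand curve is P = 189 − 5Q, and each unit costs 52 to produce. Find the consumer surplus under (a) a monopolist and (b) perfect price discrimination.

Monopoly: CS = 469.225; Perfect PD: CS = 0

The monopolist equates marginal revenue to marginal cost: 189 − 10Q = 52, so Q = 13.7. From demand, P = 120.5.
CS = ½·(189 − 120.5)·13.7 = 469.225.
Under first-degree price discrimination the firm charges each unit its demand price and produces up to where P = MC, i.e. Q = 27.4. Consumer surplus is zero; producer surplus equals total surplus.
CS = 0.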